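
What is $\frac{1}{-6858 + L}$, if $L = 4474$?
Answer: $- \frac{1}{2384} \approx -0.00041946$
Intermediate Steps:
$\frac{1}{-6858 + L} = \frac{1}{-6858 + 4474} = \frac{1}{-2384} = - \frac{1}{2384}$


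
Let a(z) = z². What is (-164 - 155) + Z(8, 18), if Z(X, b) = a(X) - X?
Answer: -263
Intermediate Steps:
Z(X, b) = X² - X
(-164 - 155) + Z(8, 18) = (-164 - 155) + 8*(-1 + 8) = -319 + 8*7 = -319 + 56 = -263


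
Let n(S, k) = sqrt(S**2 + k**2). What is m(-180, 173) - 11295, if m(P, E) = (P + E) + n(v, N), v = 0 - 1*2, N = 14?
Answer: -11302 + 10*sqrt(2) ≈ -11288.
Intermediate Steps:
v = -2 (v = 0 - 2 = -2)
m(P, E) = E + P + 10*sqrt(2) (m(P, E) = (P + E) + sqrt((-2)**2 + 14**2) = (E + P) + sqrt(4 + 196) = (E + P) + sqrt(200) = (E + P) + 10*sqrt(2) = E + P + 10*sqrt(2))
m(-180, 173) - 11295 = (173 - 180 + 10*sqrt(2)) - 11295 = (-7 + 10*sqrt(2)) - 11295 = -11302 + 10*sqrt(2)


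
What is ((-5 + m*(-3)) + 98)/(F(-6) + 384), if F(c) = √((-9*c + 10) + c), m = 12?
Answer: 10944/73699 - 57*√58/147398 ≈ 0.14555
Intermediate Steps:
F(c) = √(10 - 8*c) (F(c) = √((10 - 9*c) + c) = √(10 - 8*c))
((-5 + m*(-3)) + 98)/(F(-6) + 384) = ((-5 + 12*(-3)) + 98)/(√(10 - 8*(-6)) + 384) = ((-5 - 36) + 98)/(√(10 + 48) + 384) = (-41 + 98)/(√58 + 384) = 57/(384 + √58)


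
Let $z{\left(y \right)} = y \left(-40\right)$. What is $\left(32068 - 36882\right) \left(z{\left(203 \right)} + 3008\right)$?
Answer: $24609168$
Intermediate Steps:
$z{\left(y \right)} = - 40 y$
$\left(32068 - 36882\right) \left(z{\left(203 \right)} + 3008\right) = \left(32068 - 36882\right) \left(\left(-40\right) 203 + 3008\right) = - 4814 \left(-8120 + 3008\right) = \left(-4814\right) \left(-5112\right) = 24609168$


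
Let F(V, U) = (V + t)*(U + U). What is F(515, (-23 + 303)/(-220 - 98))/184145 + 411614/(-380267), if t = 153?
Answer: -2424558816890/2226771681537 ≈ -1.0888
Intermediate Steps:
F(V, U) = 2*U*(153 + V) (F(V, U) = (V + 153)*(U + U) = (153 + V)*(2*U) = 2*U*(153 + V))
F(515, (-23 + 303)/(-220 - 98))/184145 + 411614/(-380267) = (2*((-23 + 303)/(-220 - 98))*(153 + 515))/184145 + 411614/(-380267) = (2*(280/(-318))*668)*(1/184145) + 411614*(-1/380267) = (2*(280*(-1/318))*668)*(1/184145) - 411614/380267 = (2*(-140/159)*668)*(1/184145) - 411614/380267 = -187040/159*1/184145 - 411614/380267 = -37408/5855811 - 411614/380267 = -2424558816890/2226771681537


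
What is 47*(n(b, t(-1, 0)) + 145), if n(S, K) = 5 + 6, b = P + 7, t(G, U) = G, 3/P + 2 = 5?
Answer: 7332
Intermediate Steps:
P = 1 (P = 3/(-2 + 5) = 3/3 = 3*(⅓) = 1)
b = 8 (b = 1 + 7 = 8)
n(S, K) = 11
47*(n(b, t(-1, 0)) + 145) = 47*(11 + 145) = 47*156 = 7332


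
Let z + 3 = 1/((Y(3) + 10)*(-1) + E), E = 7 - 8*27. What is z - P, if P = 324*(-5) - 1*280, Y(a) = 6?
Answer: 426824/225 ≈ 1897.0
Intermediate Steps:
E = -209 (E = 7 - 216 = -209)
P = -1900 (P = -1620 - 280 = -1900)
z = -676/225 (z = -3 + 1/((6 + 10)*(-1) - 209) = -3 + 1/(16*(-1) - 209) = -3 + 1/(-16 - 209) = -3 + 1/(-225) = -3 - 1/225 = -676/225 ≈ -3.0044)
z - P = -676/225 - 1*(-1900) = -676/225 + 1900 = 426824/225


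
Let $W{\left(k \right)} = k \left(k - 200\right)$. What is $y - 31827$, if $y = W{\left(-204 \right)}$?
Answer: $50589$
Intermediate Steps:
$W{\left(k \right)} = k \left(-200 + k\right)$
$y = 82416$ ($y = - 204 \left(-200 - 204\right) = \left(-204\right) \left(-404\right) = 82416$)
$y - 31827 = 82416 - 31827 = 50589$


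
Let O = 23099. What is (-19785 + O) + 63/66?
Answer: 72929/22 ≈ 3315.0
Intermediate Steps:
(-19785 + O) + 63/66 = (-19785 + 23099) + 63/66 = 3314 + (1/66)*63 = 3314 + 21/22 = 72929/22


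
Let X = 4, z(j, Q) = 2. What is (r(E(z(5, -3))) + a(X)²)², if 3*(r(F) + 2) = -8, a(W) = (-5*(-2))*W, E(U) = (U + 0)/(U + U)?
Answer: 22905796/9 ≈ 2.5451e+6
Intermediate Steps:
E(U) = ½ (E(U) = U/((2*U)) = U*(1/(2*U)) = ½)
a(W) = 10*W
r(F) = -14/3 (r(F) = -2 + (⅓)*(-8) = -2 - 8/3 = -14/3)
(r(E(z(5, -3))) + a(X)²)² = (-14/3 + (10*4)²)² = (-14/3 + 40²)² = (-14/3 + 1600)² = (4786/3)² = 22905796/9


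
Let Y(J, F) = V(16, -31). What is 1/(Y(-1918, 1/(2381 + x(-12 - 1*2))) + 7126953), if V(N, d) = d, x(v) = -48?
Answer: 1/7126922 ≈ 1.4031e-7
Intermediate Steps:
Y(J, F) = -31
1/(Y(-1918, 1/(2381 + x(-12 - 1*2))) + 7126953) = 1/(-31 + 7126953) = 1/7126922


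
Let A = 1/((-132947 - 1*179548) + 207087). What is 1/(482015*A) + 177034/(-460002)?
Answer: -66910467163/110863932015 ≈ -0.60354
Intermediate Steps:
A = -1/105408 (A = 1/((-132947 - 179548) + 207087) = 1/(-312495 + 207087) = 1/(-105408) = -1/105408 ≈ -9.4869e-6)
1/(482015*A) + 177034/(-460002) = 1/(482015*(-1/105408)) + 177034/(-460002) = (1/482015)*(-105408) + 177034*(-1/460002) = -105408/482015 - 88517/230001 = -66910467163/110863932015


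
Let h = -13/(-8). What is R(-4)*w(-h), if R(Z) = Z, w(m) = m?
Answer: 13/2 ≈ 6.5000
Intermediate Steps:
h = 13/8 (h = -13*(-⅛) = 13/8 ≈ 1.6250)
R(-4)*w(-h) = -(-4)*13/8 = -4*(-13/8) = 13/2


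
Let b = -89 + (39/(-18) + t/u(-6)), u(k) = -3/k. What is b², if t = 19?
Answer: 101761/36 ≈ 2826.7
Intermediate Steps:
b = -319/6 (b = -89 + (39/(-18) + 19/((-3/(-6)))) = -89 + (39*(-1/18) + 19/((-3*(-⅙)))) = -89 + (-13/6 + 19/(½)) = -89 + (-13/6 + 19*2) = -89 + (-13/6 + 38) = -89 + 215/6 = -319/6 ≈ -53.167)
b² = (-319/6)² = 101761/36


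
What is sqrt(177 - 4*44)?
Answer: 1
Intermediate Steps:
sqrt(177 - 4*44) = sqrt(177 - 176) = sqrt(1) = 1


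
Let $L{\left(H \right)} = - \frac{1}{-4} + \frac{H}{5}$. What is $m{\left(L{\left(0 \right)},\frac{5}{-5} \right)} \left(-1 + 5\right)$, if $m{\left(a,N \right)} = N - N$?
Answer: $0$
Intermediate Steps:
$L{\left(H \right)} = \frac{1}{4} + \frac{H}{5}$ ($L{\left(H \right)} = \left(-1\right) \left(- \frac{1}{4}\right) + H \frac{1}{5} = \frac{1}{4} + \frac{H}{5}$)
$m{\left(a,N \right)} = 0$
$m{\left(L{\left(0 \right)},\frac{5}{-5} \right)} \left(-1 + 5\right) = 0 \left(-1 + 5\right) = 0 \cdot 4 = 0$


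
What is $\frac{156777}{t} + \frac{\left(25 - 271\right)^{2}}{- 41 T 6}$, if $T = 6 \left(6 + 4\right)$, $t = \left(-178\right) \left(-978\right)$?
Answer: $- \frac{928279}{290140} \approx -3.1994$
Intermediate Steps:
$t = 174084$
$T = 60$ ($T = 6 \cdot 10 = 60$)
$\frac{156777}{t} + \frac{\left(25 - 271\right)^{2}}{- 41 T 6} = \frac{156777}{174084} + \frac{\left(25 - 271\right)^{2}}{\left(-41\right) 60 \cdot 6} = 156777 \cdot \frac{1}{174084} + \frac{\left(-246\right)^{2}}{\left(-2460\right) 6} = \frac{52259}{58028} + \frac{60516}{-14760} = \frac{52259}{58028} + 60516 \left(- \frac{1}{14760}\right) = \frac{52259}{58028} - \frac{41}{10} = - \frac{928279}{290140}$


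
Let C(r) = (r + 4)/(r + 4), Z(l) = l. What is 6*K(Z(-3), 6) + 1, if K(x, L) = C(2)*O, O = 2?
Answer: 13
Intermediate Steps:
C(r) = 1 (C(r) = (4 + r)/(4 + r) = 1)
K(x, L) = 2 (K(x, L) = 1*2 = 2)
6*K(Z(-3), 6) + 1 = 6*2 + 1 = 12 + 1 = 13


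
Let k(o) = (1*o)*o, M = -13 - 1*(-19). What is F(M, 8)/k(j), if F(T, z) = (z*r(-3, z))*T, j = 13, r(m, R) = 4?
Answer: 192/169 ≈ 1.1361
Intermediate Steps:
M = 6 (M = -13 + 19 = 6)
F(T, z) = 4*T*z (F(T, z) = (z*4)*T = (4*z)*T = 4*T*z)
k(o) = o**2 (k(o) = o*o = o**2)
F(M, 8)/k(j) = (4*6*8)/(13**2) = 192/169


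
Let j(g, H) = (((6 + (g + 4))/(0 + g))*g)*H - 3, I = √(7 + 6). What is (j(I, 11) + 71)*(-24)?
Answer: -4272 - 264*√13 ≈ -5223.9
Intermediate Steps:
I = √13 ≈ 3.6056
j(g, H) = -3 + H*(10 + g) (j(g, H) = (((6 + (4 + g))/g)*g)*H - 3 = (((10 + g)/g)*g)*H - 3 = (10 + g)*H - 3 = H*(10 + g) - 3 = -3 + H*(10 + g))
(j(I, 11) + 71)*(-24) = ((-3 + 10*11 + 11*√13) + 71)*(-24) = ((-3 + 110 + 11*√13) + 71)*(-24) = ((107 + 11*√13) + 71)*(-24) = (178 + 11*√13)*(-24) = -4272 - 264*√13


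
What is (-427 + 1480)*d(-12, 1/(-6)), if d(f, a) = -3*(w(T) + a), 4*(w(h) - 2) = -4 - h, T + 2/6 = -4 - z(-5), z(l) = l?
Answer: -2106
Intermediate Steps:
T = ⅔ (T = -⅓ + (-4 - 1*(-5)) = -⅓ + (-4 + 5) = -⅓ + 1 = ⅔ ≈ 0.66667)
w(h) = 1 - h/4 (w(h) = 2 + (-4 - h)/4 = 2 + (-1 - h/4) = 1 - h/4)
d(f, a) = -5/2 - 3*a (d(f, a) = -3*((1 - ¼*⅔) + a) = -3*((1 - ⅙) + a) = -3*(⅚ + a) = -5/2 - 3*a)
(-427 + 1480)*d(-12, 1/(-6)) = (-427 + 1480)*(-5/2 - 3/(-6)) = 1053*(-5/2 - 3*(-⅙)) = 1053*(-5/2 + ½) = 1053*(-2) = -2106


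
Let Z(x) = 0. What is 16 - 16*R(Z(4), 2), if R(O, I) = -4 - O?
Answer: 80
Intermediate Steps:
16 - 16*R(Z(4), 2) = 16 - 16*(-4 - 1*0) = 16 - 16*(-4 + 0) = 16 - 16*(-4) = 16 + 64 = 80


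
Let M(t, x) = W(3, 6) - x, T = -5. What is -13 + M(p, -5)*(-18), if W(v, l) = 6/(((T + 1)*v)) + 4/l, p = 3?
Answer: -106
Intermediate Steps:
W(v, l) = 4/l - 3/(2*v) (W(v, l) = 6/(((-5 + 1)*v)) + 4/l = 6/((-4*v)) + 4/l = 6*(-1/(4*v)) + 4/l = -3/(2*v) + 4/l = 4/l - 3/(2*v))
M(t, x) = 1/6 - x (M(t, x) = (4/6 - 3/2/3) - x = (4*(1/6) - 3/2*1/3) - x = (2/3 - 1/2) - x = 1/6 - x)
-13 + M(p, -5)*(-18) = -13 + (1/6 - 1*(-5))*(-18) = -13 + (1/6 + 5)*(-18) = -13 + (31/6)*(-18) = -13 - 93 = -106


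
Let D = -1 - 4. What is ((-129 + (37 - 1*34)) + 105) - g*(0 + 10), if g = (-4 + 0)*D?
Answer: -221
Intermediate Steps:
D = -5
g = 20 (g = (-4 + 0)*(-5) = -4*(-5) = 20)
((-129 + (37 - 1*34)) + 105) - g*(0 + 10) = ((-129 + (37 - 1*34)) + 105) - 20*(0 + 10) = ((-129 + (37 - 34)) + 105) - 20*10 = ((-129 + 3) + 105) - 1*200 = (-126 + 105) - 200 = -21 - 200 = -221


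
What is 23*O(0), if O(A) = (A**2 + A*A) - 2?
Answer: -46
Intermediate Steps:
O(A) = -2 + 2*A**2 (O(A) = (A**2 + A**2) - 2 = 2*A**2 - 2 = -2 + 2*A**2)
23*O(0) = 23*(-2 + 2*0**2) = 23*(-2 + 2*0) = 23*(-2 + 0) = 23*(-2) = -46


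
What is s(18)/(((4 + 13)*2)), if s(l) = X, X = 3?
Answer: 3/34 ≈ 0.088235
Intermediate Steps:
s(l) = 3
s(18)/(((4 + 13)*2)) = 3/(((4 + 13)*2)) = 3/((17*2)) = 3/34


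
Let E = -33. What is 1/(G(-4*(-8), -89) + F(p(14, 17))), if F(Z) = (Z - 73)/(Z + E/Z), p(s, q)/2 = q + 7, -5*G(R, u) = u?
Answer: 3785/65373 ≈ 0.057899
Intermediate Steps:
G(R, u) = -u/5
p(s, q) = 14 + 2*q (p(s, q) = 2*(q + 7) = 2*(7 + q) = 14 + 2*q)
F(Z) = (-73 + Z)/(Z - 33/Z) (F(Z) = (Z - 73)/(Z - 33/Z) = (-73 + Z)/(Z - 33/Z))
1/(G(-4*(-8), -89) + F(p(14, 17))) = 1/(-⅕*(-89) + (14 + 2*17)*(-73 + (14 + 2*17))/(-33 + (14 + 2*17)²)) = 1/(89/5 + (14 + 34)*(-73 + (14 + 34))/(-33 + (14 + 34)²)) = 1/(89/5 + 48*(-73 + 48)/(-33 + 48²)) = 1/(89/5 + 48*(-25)/(-33 + 2304)) = 1/(89/5 + 48*(-25)/2271) = 1/(89/5 + 48*(1/2271)*(-25)) = 1/(89/5 - 400/757) = 1/(65373/3785) = 3785/65373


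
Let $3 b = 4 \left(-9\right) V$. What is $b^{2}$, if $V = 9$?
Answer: $11664$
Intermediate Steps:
$b = -108$ ($b = \frac{4 \left(-9\right) 9}{3} = \frac{\left(-36\right) 9}{3} = \frac{1}{3} \left(-324\right) = -108$)
$b^{2} = \left(-108\right)^{2} = 11664$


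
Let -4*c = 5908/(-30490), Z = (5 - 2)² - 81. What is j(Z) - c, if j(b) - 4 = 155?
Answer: 4846433/30490 ≈ 158.95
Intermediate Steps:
Z = -72 (Z = 3² - 81 = 9 - 81 = -72)
c = 1477/30490 (c = -1477/(-30490) = -1477*(-1)/30490 = -¼*(-2954/15245) = 1477/30490 ≈ 0.048442)
j(b) = 159 (j(b) = 4 + 155 = 159)
j(Z) - c = 159 - 1*1477/30490 = 159 - 1477/30490 = 4846433/30490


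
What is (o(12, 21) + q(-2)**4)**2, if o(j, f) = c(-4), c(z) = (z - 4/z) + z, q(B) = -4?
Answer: 62001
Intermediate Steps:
c(z) = -4/z + 2*z
o(j, f) = -7 (o(j, f) = -4/(-4) + 2*(-4) = -4*(-1/4) - 8 = 1 - 8 = -7)
(o(12, 21) + q(-2)**4)**2 = (-7 + (-4)**4)**2 = (-7 + 256)**2 = 249**2 = 62001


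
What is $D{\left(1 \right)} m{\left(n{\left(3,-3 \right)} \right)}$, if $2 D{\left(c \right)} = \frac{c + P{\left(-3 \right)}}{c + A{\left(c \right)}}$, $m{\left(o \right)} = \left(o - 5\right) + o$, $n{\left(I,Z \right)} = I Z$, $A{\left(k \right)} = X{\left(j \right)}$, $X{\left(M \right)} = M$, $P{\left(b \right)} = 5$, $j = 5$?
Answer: $- \frac{23}{2} \approx -11.5$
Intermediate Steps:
$A{\left(k \right)} = 5$
$m{\left(o \right)} = -5 + 2 o$ ($m{\left(o \right)} = \left(-5 + o\right) + o = -5 + 2 o$)
$D{\left(c \right)} = \frac{1}{2}$ ($D{\left(c \right)} = \frac{\left(c + 5\right) \frac{1}{c + 5}}{2} = \frac{\left(5 + c\right) \frac{1}{5 + c}}{2} = \frac{1}{2} \cdot 1 = \frac{1}{2}$)
$D{\left(1 \right)} m{\left(n{\left(3,-3 \right)} \right)} = \frac{-5 + 2 \cdot 3 \left(-3\right)}{2} = \frac{-5 + 2 \left(-9\right)}{2} = \frac{-5 - 18}{2} = \frac{1}{2} \left(-23\right) = - \frac{23}{2}$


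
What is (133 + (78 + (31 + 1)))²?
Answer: 59049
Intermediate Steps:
(133 + (78 + (31 + 1)))² = (133 + (78 + 32))² = (133 + 110)² = 243² = 59049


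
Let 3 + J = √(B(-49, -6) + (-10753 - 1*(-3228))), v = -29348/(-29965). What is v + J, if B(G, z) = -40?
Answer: -60547/29965 + I*√7565 ≈ -2.0206 + 86.977*I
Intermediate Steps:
v = 29348/29965 (v = -29348*(-1/29965) = 29348/29965 ≈ 0.97941)
J = -3 + I*√7565 (J = -3 + √(-40 + (-10753 - 1*(-3228))) = -3 + √(-40 + (-10753 + 3228)) = -3 + √(-40 - 7525) = -3 + √(-7565) = -3 + I*√7565 ≈ -3.0 + 86.977*I)
v + J = 29348/29965 + (-3 + I*√7565) = -60547/29965 + I*√7565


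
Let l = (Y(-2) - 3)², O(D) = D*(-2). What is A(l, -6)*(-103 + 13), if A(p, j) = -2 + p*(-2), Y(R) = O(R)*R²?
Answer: 30600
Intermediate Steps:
O(D) = -2*D
Y(R) = -2*R³ (Y(R) = (-2*R)*R² = -2*R³)
l = 169 (l = (-2*(-2)³ - 3)² = (-2*(-8) - 3)² = (16 - 3)² = 13² = 169)
A(p, j) = -2 - 2*p
A(l, -6)*(-103 + 13) = (-2 - 2*169)*(-103 + 13) = (-2 - 338)*(-90) = -340*(-90) = 30600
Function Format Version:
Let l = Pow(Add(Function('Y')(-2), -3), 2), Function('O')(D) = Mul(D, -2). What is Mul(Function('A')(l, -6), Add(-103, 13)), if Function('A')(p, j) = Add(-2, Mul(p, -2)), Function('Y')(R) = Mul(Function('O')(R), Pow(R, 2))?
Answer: 30600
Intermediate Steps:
Function('O')(D) = Mul(-2, D)
Function('Y')(R) = Mul(-2, Pow(R, 3)) (Function('Y')(R) = Mul(Mul(-2, R), Pow(R, 2)) = Mul(-2, Pow(R, 3)))
l = 169 (l = Pow(Add(Mul(-2, Pow(-2, 3)), -3), 2) = Pow(Add(Mul(-2, -8), -3), 2) = Pow(Add(16, -3), 2) = Pow(13, 2) = 169)
Function('A')(p, j) = Add(-2, Mul(-2, p))
Mul(Function('A')(l, -6), Add(-103, 13)) = Mul(Add(-2, Mul(-2, 169)), Add(-103, 13)) = Mul(Add(-2, -338), -90) = Mul(-340, -90) = 30600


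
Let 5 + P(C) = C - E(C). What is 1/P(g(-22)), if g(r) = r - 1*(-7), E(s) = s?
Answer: -⅕ ≈ -0.20000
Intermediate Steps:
g(r) = 7 + r (g(r) = r + 7 = 7 + r)
P(C) = -5 (P(C) = -5 + (C - C) = -5 + 0 = -5)
1/P(g(-22)) = 1/(-5) = -⅕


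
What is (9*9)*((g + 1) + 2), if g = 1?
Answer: 324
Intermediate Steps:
(9*9)*((g + 1) + 2) = (9*9)*((1 + 1) + 2) = 81*(2 + 2) = 81*4 = 324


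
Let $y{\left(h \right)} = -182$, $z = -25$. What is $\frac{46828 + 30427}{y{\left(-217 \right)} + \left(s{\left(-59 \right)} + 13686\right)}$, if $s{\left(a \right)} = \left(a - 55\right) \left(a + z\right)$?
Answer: $\frac{15451}{4616} \approx 3.3473$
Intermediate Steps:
$s{\left(a \right)} = \left(-55 + a\right) \left(-25 + a\right)$ ($s{\left(a \right)} = \left(a - 55\right) \left(a - 25\right) = \left(-55 + a\right) \left(-25 + a\right)$)
$\frac{46828 + 30427}{y{\left(-217 \right)} + \left(s{\left(-59 \right)} + 13686\right)} = \frac{46828 + 30427}{-182 + \left(\left(1375 + \left(-59\right)^{2} - -4720\right) + 13686\right)} = \frac{77255}{-182 + \left(\left(1375 + 3481 + 4720\right) + 13686\right)} = \frac{77255}{-182 + \left(9576 + 13686\right)} = \frac{77255}{-182 + 23262} = \frac{77255}{23080} = 77255 \cdot \frac{1}{23080} = \frac{15451}{4616}$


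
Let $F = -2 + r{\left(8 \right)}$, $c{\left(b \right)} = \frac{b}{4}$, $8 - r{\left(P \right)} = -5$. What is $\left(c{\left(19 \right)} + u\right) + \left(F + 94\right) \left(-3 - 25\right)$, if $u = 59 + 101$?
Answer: $- \frac{11101}{4} \approx -2775.3$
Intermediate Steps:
$r{\left(P \right)} = 13$ ($r{\left(P \right)} = 8 - -5 = 8 + 5 = 13$)
$c{\left(b \right)} = \frac{b}{4}$ ($c{\left(b \right)} = b \frac{1}{4} = \frac{b}{4}$)
$F = 11$ ($F = -2 + 13 = 11$)
$u = 160$
$\left(c{\left(19 \right)} + u\right) + \left(F + 94\right) \left(-3 - 25\right) = \left(\frac{1}{4} \cdot 19 + 160\right) + \left(11 + 94\right) \left(-3 - 25\right) = \left(\frac{19}{4} + 160\right) + 105 \left(-28\right) = \frac{659}{4} - 2940 = - \frac{11101}{4}$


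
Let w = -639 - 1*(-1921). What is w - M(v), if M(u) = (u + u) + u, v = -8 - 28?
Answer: 1390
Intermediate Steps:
v = -36
M(u) = 3*u (M(u) = 2*u + u = 3*u)
w = 1282 (w = -639 + 1921 = 1282)
w - M(v) = 1282 - 3*(-36) = 1282 - 1*(-108) = 1282 + 108 = 1390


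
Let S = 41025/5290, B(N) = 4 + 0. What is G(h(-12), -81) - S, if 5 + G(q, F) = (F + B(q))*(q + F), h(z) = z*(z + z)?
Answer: -16876957/1058 ≈ -15952.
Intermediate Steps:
B(N) = 4
S = 8205/1058 (S = 41025*(1/5290) = 8205/1058 ≈ 7.7552)
h(z) = 2*z² (h(z) = z*(2*z) = 2*z²)
G(q, F) = -5 + (4 + F)*(F + q) (G(q, F) = -5 + (F + 4)*(q + F) = -5 + (4 + F)*(F + q))
G(h(-12), -81) - S = (-5 + (-81)² + 4*(-81) + 4*(2*(-12)²) - 162*(-12)²) - 1*8205/1058 = (-5 + 6561 - 324 + 4*(2*144) - 162*144) - 8205/1058 = (-5 + 6561 - 324 + 4*288 - 81*288) - 8205/1058 = (-5 + 6561 - 324 + 1152 - 23328) - 8205/1058 = -15944 - 8205/1058 = -16876957/1058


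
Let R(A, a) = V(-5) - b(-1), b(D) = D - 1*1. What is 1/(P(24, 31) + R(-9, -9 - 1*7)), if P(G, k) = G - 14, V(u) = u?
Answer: 1/7 ≈ 0.14286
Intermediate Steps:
P(G, k) = -14 + G
b(D) = -1 + D (b(D) = D - 1 = -1 + D)
R(A, a) = -3 (R(A, a) = -5 - (-1 - 1) = -5 - 1*(-2) = -5 + 2 = -3)
1/(P(24, 31) + R(-9, -9 - 1*7)) = 1/((-14 + 24) - 3) = 1/(10 - 3) = 1/7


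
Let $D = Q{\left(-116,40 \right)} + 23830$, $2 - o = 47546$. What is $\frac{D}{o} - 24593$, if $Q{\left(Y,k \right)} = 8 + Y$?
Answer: $- \frac{584636657}{23772} \approx -24594.0$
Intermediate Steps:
$o = -47544$ ($o = 2 - 47546 = -47544$)
$D = 23722$ ($D = \left(8 - 116\right) + 23830 = -108 + 23830 = 23722$)
$\frac{D}{o} - 24593 = \frac{23722}{-47544} - 24593 = 23722 \left(- \frac{1}{47544}\right) - 24593 = - \frac{11861}{23772} - 24593 = - \frac{584636657}{23772}$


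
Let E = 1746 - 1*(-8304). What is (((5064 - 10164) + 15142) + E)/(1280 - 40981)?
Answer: -20092/39701 ≈ -0.50608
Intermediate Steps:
E = 10050 (E = 1746 + 8304 = 10050)
(((5064 - 10164) + 15142) + E)/(1280 - 40981) = (((5064 - 10164) + 15142) + 10050)/(1280 - 40981) = ((-5100 + 15142) + 10050)/(-39701) = (10042 + 10050)*(-1/39701) = 20092*(-1/39701) = -20092/39701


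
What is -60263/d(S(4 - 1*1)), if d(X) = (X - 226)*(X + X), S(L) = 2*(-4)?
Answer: -60263/3744 ≈ -16.096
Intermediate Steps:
S(L) = -8
d(X) = 2*X*(-226 + X) (d(X) = (-226 + X)*(2*X) = 2*X*(-226 + X))
-60263/d(S(4 - 1*1)) = -60263*(-1/(16*(-226 - 8))) = -60263/(2*(-8)*(-234)) = -60263/3744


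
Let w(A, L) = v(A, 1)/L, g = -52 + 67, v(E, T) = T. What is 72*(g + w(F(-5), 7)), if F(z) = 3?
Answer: 7632/7 ≈ 1090.3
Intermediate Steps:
g = 15
w(A, L) = 1/L
72*(g + w(F(-5), 7)) = 72*(15 + 1/7) = 72*(106/7) = 7632/7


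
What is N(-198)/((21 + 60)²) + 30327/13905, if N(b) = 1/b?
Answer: 1459152763/669025170 ≈ 2.1810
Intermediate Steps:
N(-198)/((21 + 60)²) + 30327/13905 = 1/((-198)*((21 + 60)²)) + 30327/13905 = -1/(198*(81²)) + 30327*(1/13905) = -1/198/6561 + 10109/4635 = -1/198*1/6561 + 10109/4635 = -1/1299078 + 10109/4635 = 1459152763/669025170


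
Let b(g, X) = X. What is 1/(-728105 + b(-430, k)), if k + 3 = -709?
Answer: -1/728817 ≈ -1.3721e-6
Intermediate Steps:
k = -712 (k = -3 - 709 = -712)
1/(-728105 + b(-430, k)) = 1/(-728105 - 712) = 1/(-728817) = -1/728817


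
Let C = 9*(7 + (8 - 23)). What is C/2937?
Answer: -24/979 ≈ -0.024515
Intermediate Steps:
C = -72 (C = 9*(7 - 15) = 9*(-8) = -72)
C/2937 = -72/2937 = -72*1/2937 = -24/979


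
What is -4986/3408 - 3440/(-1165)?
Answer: 197161/132344 ≈ 1.4898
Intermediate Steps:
-4986/3408 - 3440/(-1165) = -4986*1/3408 - 3440*(-1/1165) = -831/568 + 688/233 = 197161/132344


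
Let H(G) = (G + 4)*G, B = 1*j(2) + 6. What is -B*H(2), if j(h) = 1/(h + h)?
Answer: -75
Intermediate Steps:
j(h) = 1/(2*h)
B = 25/4 (B = 1*((½)/2) + 6 = 1*((½)*(½)) + 6 = 1*(¼) + 6 = ¼ + 6 = 25/4 ≈ 6.2500)
H(G) = G*(4 + G) (H(G) = (4 + G)*G = G*(4 + G))
-B*H(2) = -25*2*(4 + 2)/4 = -25*2*6/4 = -25*12/4 = -1*75 = -75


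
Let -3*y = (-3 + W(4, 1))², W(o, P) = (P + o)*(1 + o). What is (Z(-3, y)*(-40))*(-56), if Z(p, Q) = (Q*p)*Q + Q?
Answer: -525817600/3 ≈ -1.7527e+8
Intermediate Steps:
W(o, P) = (1 + o)*(P + o)
y = -484/3 (y = -(-3 + (1 + 4 + 4² + 1*4))²/3 = -(-3 + (1 + 4 + 16 + 4))²/3 = -(-3 + 25)²/3 = -⅓*22² = -⅓*484 = -484/3 ≈ -161.33)
Z(p, Q) = Q + p*Q² (Z(p, Q) = p*Q² + Q = Q + p*Q²)
(Z(-3, y)*(-40))*(-56) = (-484*(1 - 484/3*(-3))/3*(-40))*(-56) = (-484*(1 + 484)/3*(-40))*(-56) = (-484/3*485*(-40))*(-56) = -234740/3*(-40)*(-56) = (9389600/3)*(-56) = -525817600/3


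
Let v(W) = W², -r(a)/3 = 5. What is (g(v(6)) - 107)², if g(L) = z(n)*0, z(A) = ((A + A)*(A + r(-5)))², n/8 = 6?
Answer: 11449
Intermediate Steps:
n = 48 (n = 8*6 = 48)
r(a) = -15 (r(a) = -3*5 = -15)
z(A) = 4*A²*(-15 + A)² (z(A) = ((A + A)*(A - 15))² = ((2*A)*(-15 + A))² = (2*A*(-15 + A))² = 4*A²*(-15 + A)²)
g(L) = 0 (g(L) = (4*48²*(-15 + 48)²)*0 = (4*2304*33²)*0 = (4*2304*1089)*0 = 10036224*0 = 0)
(g(v(6)) - 107)² = (0 - 107)² = (-107)² = 11449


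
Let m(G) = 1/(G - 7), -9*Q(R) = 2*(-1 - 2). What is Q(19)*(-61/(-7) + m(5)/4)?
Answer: 481/84 ≈ 5.7262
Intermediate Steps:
Q(R) = 2/3 (Q(R) = -2*(-1 - 2)/9 = -2*(-3)/9 = -1/9*(-6) = 2/3)
m(G) = 1/(-7 + G)
Q(19)*(-61/(-7) + m(5)/4) = 2*(-61/(-7) + 1/((-7 + 5)*4))/3 = 2*(-61*(-1/7) + (1/4)/(-2))/3 = 2*(61/7 - 1/2*1/4)/3 = 2*(61/7 - 1/8)/3 = (2/3)*(481/56) = 481/84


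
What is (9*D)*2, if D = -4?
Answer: -72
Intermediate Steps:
(9*D)*2 = (9*(-4))*2 = -36*2 = -72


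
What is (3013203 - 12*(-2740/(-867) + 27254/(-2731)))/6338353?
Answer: 2378262171689/5002602150427 ≈ 0.47541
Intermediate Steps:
(3013203 - 12*(-2740/(-867) + 27254/(-2731)))/6338353 = (3013203 - 12*(-2740*(-1/867) + 27254*(-1/2731)))*(1/6338353) = (3013203 - 12*(2740/867 - 27254/2731))*(1/6338353) = (3013203 - 12*(-16146278)/2367777)*(1/6338353) = (3013203 - 1*(-64585112/789259))*(1/6338353) = (3013203 + 64585112/789259)*(1/6338353) = (2378262171689/789259)*(1/6338353) = 2378262171689/5002602150427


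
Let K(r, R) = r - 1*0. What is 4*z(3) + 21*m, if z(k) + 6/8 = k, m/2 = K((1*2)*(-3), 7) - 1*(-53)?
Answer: 1983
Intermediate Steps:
K(r, R) = r (K(r, R) = r + 0 = r)
m = 94 (m = 2*((1*2)*(-3) - 1*(-53)) = 2*(2*(-3) + 53) = 2*(-6 + 53) = 2*47 = 94)
z(k) = -¾ + k
4*z(3) + 21*m = 4*(-¾ + 3) + 21*94 = 4*(9/4) + 1974 = 9 + 1974 = 1983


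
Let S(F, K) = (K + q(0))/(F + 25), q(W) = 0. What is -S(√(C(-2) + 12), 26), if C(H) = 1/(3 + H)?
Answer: -325/306 + 13*√13/306 ≈ -0.90891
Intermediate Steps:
S(F, K) = K/(25 + F) (S(F, K) = (K + 0)/(F + 25) = K/(25 + F))
-S(√(C(-2) + 12), 26) = -26/(25 + √(1/(3 - 2) + 12)) = -26/(25 + √(1/1 + 12)) = -26/(25 + √(1 + 12)) = -26/(25 + √13)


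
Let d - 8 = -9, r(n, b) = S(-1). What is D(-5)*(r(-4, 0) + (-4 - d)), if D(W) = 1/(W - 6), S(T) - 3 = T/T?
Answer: -1/11 ≈ -0.090909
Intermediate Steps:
S(T) = 4 (S(T) = 3 + T/T = 3 + 1 = 4)
r(n, b) = 4
d = -1 (d = 8 - 9 = -1)
D(W) = 1/(-6 + W)
D(-5)*(r(-4, 0) + (-4 - d)) = (4 + (-4 - 1*(-1)))/(-6 - 5) = (4 + (-4 + 1))/(-11) = -(4 - 3)/11 = -1/11*1 = -1/11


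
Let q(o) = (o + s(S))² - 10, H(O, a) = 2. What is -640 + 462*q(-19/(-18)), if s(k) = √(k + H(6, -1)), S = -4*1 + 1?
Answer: -281191/54 + 2926*I/3 ≈ -5207.2 + 975.33*I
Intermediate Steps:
S = -3 (S = -4 + 1 = -3)
s(k) = √(2 + k) (s(k) = √(k + 2) = √(2 + k))
q(o) = -10 + (I + o)² (q(o) = (o + √(2 - 3))² - 10 = (o + √(-1))² - 10 = (o + I)² - 10 = (I + o)² - 10 = -10 + (I + o)²)
-640 + 462*q(-19/(-18)) = -640 + 462*(-10 + (I - 19/(-18))²) = -640 + 462*(-10 + (I - 19*(-1/18))²) = -640 + 462*(-10 + (I + 19/18)²) = -640 + 462*(-10 + (19/18 + I)²) = -640 + (-4620 + 462*(19/18 + I)²) = -5260 + 462*(19/18 + I)²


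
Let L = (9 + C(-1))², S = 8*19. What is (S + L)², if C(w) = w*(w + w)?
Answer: 74529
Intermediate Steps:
S = 152
C(w) = 2*w² (C(w) = w*(2*w) = 2*w²)
L = 121 (L = (9 + 2*(-1)²)² = (9 + 2*1)² = (9 + 2)² = 11² = 121)
(S + L)² = (152 + 121)² = 273² = 74529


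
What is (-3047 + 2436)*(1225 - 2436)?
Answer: 739921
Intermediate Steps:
(-3047 + 2436)*(1225 - 2436) = -611*(-1211) = 739921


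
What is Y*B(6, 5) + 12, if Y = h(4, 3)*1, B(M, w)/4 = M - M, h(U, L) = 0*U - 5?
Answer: 12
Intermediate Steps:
h(U, L) = -5 (h(U, L) = 0 - 5 = -5)
B(M, w) = 0 (B(M, w) = 4*(M - M) = 4*0 = 0)
Y = -5 (Y = -5*1 = -5)
Y*B(6, 5) + 12 = -5*0 + 12 = 0 + 12 = 12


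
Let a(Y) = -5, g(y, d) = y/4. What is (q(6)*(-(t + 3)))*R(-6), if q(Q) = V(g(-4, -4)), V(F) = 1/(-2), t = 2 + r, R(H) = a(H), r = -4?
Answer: -5/2 ≈ -2.5000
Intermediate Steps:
g(y, d) = y/4 (g(y, d) = y*(¼) = y/4)
R(H) = -5
t = -2 (t = 2 - 4 = -2)
V(F) = -½
q(Q) = -½
(q(6)*(-(t + 3)))*R(-6) = -(-1)*(-2 + 3)/2*(-5) = -(-1)/2*(-5) = -½*(-1)*(-5) = (½)*(-5) = -5/2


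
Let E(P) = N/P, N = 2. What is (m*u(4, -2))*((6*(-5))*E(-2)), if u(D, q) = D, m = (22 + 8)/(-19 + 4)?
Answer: -240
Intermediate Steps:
m = -2 (m = 30/(-15) = 30*(-1/15) = -2)
E(P) = 2/P
(m*u(4, -2))*((6*(-5))*E(-2)) = (-2*4)*((6*(-5))*(2/(-2))) = -(-240)*2*(-½) = -(-240)*(-1) = -8*30 = -240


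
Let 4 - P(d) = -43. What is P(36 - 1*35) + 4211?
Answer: 4258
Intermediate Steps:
P(d) = 47 (P(d) = 4 - 1*(-43) = 4 + 43 = 47)
P(36 - 1*35) + 4211 = 47 + 4211 = 4258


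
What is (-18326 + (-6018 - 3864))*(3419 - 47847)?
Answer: 1253225024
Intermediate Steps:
(-18326 + (-6018 - 3864))*(3419 - 47847) = (-18326 - 9882)*(-44428) = -28208*(-44428) = 1253225024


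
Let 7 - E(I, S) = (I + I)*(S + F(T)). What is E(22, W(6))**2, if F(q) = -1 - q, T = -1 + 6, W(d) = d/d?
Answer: 51529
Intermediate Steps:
W(d) = 1
T = 5
E(I, S) = 7 - 2*I*(-6 + S) (E(I, S) = 7 - (I + I)*(S + (-1 - 1*5)) = 7 - 2*I*(S + (-1 - 5)) = 7 - 2*I*(S - 6) = 7 - 2*I*(-6 + S))
E(22, W(6))**2 = (7 + 12*22 - 2*22*1)**2 = (7 + 264 - 44)**2 = 227**2 = 51529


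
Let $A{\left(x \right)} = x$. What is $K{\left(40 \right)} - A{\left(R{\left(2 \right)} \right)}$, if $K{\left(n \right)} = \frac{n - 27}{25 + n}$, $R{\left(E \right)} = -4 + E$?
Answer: $\frac{11}{5} \approx 2.2$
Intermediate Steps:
$K{\left(n \right)} = \frac{-27 + n}{25 + n}$
$K{\left(40 \right)} - A{\left(R{\left(2 \right)} \right)} = \frac{-27 + 40}{25 + 40} - \left(-4 + 2\right) = \frac{1}{65} \cdot 13 - -2 = \frac{1}{65} \cdot 13 + 2 = \frac{1}{5} + 2 = \frac{11}{5}$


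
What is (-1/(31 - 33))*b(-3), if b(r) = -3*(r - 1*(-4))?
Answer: -3/2 ≈ -1.5000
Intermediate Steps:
b(r) = -12 - 3*r (b(r) = -3*(r + 4) = -3*(4 + r) = -12 - 3*r)
(-1/(31 - 33))*b(-3) = (-1/(31 - 33))*(-12 - 3*(-3)) = (-1/(-2))*(-12 + 9) = -½*(-1)*(-3) = (½)*(-3) = -3/2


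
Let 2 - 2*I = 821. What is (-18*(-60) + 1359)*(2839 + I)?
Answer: 11851101/2 ≈ 5.9256e+6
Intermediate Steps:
I = -819/2 (I = 1 - ½*821 = 1 - 821/2 = -819/2 ≈ -409.50)
(-18*(-60) + 1359)*(2839 + I) = (-18*(-60) + 1359)*(2839 - 819/2) = (1080 + 1359)*(4859/2) = 2439*(4859/2) = 11851101/2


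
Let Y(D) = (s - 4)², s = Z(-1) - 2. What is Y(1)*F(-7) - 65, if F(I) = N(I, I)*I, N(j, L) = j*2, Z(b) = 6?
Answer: -65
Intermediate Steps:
N(j, L) = 2*j
F(I) = 2*I² (F(I) = (2*I)*I = 2*I²)
s = 4 (s = 6 - 2 = 4)
Y(D) = 0 (Y(D) = (4 - 4)² = 0² = 0)
Y(1)*F(-7) - 65 = 0*(2*(-7)²) - 65 = 0*(2*49) - 65 = 0*98 - 65 = 0 - 65 = -65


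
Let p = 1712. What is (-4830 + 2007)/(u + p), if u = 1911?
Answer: -2823/3623 ≈ -0.77919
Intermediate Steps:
(-4830 + 2007)/(u + p) = (-4830 + 2007)/(1911 + 1712) = -2823/3623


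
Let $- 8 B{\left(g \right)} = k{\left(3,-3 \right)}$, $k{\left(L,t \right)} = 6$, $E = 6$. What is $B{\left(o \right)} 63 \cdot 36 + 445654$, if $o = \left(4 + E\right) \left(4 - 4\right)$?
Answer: $443953$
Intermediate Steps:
$o = 0$ ($o = \left(4 + 6\right) \left(4 - 4\right) = 10 \cdot 0 = 0$)
$B{\left(g \right)} = - \frac{3}{4}$ ($B{\left(g \right)} = \left(- \frac{1}{8}\right) 6 = - \frac{3}{4}$)
$B{\left(o \right)} 63 \cdot 36 + 445654 = \left(- \frac{3}{4}\right) 63 \cdot 36 + 445654 = \left(- \frac{189}{4}\right) 36 + 445654 = -1701 + 445654 = 443953$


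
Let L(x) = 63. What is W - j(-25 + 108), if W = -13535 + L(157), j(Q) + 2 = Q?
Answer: -13553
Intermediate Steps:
j(Q) = -2 + Q
W = -13472 (W = -13535 + 63 = -13472)
W - j(-25 + 108) = -13472 - (-2 + (-25 + 108)) = -13472 - (-2 + 83) = -13472 - 1*81 = -13472 - 81 = -13553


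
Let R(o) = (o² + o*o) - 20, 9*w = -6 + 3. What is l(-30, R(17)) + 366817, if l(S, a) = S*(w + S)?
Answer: 367727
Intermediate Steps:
w = -⅓ (w = (-6 + 3)/9 = (⅑)*(-3) = -⅓ ≈ -0.33333)
R(o) = -20 + 2*o² (R(o) = (o² + o²) - 20 = 2*o² - 20 = -20 + 2*o²)
l(S, a) = S*(-⅓ + S)
l(-30, R(17)) + 366817 = -30*(-⅓ - 30) + 366817 = -30*(-91/3) + 366817 = 910 + 366817 = 367727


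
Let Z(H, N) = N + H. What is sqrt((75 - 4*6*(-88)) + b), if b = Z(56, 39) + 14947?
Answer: sqrt(17229) ≈ 131.26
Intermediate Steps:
Z(H, N) = H + N
b = 15042 (b = (56 + 39) + 14947 = 95 + 14947 = 15042)
sqrt((75 - 4*6*(-88)) + b) = sqrt((75 - 4*6*(-88)) + 15042) = sqrt((75 - 24*(-88)) + 15042) = sqrt((75 + 2112) + 15042) = sqrt(2187 + 15042) = sqrt(17229)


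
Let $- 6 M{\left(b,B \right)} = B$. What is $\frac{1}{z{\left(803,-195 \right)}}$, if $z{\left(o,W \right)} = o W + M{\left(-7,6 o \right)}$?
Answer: $- \frac{1}{157388} \approx -6.3537 \cdot 10^{-6}$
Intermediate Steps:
$M{\left(b,B \right)} = - \frac{B}{6}$
$z{\left(o,W \right)} = - o + W o$ ($z{\left(o,W \right)} = o W - \frac{6 o}{6} = W o - o = - o + W o$)
$\frac{1}{z{\left(803,-195 \right)}} = \frac{1}{803 \left(-1 - 195\right)} = \frac{1}{803 \left(-196\right)} = \frac{1}{-157388} = - \frac{1}{157388}$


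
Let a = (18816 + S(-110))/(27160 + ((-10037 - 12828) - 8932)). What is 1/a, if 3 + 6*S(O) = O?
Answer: -27822/112783 ≈ -0.24669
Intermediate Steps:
S(O) = -1/2 + O/6
a = -112783/27822 (a = (18816 + (-1/2 + (1/6)*(-110)))/(27160 + ((-10037 - 12828) - 8932)) = (18816 + (-1/2 - 55/3))/(27160 + (-22865 - 8932)) = (18816 - 113/6)/(27160 - 31797) = (112783/6)/(-4637) = (112783/6)*(-1/4637) = -112783/27822 ≈ -4.0537)
1/a = 1/(-112783/27822) = -27822/112783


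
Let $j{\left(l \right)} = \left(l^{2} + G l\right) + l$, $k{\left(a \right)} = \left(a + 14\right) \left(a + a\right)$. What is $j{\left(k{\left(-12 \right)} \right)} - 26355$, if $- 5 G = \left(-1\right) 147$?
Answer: $- \frac{127551}{5} \approx -25510.0$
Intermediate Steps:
$G = \frac{147}{5}$ ($G = - \frac{\left(-1\right) 147}{5} = \left(- \frac{1}{5}\right) \left(-147\right) = \frac{147}{5} \approx 29.4$)
$k{\left(a \right)} = 2 a \left(14 + a\right)$ ($k{\left(a \right)} = \left(14 + a\right) 2 a = 2 a \left(14 + a\right)$)
$j{\left(l \right)} = l^{2} + \frac{152 l}{5}$ ($j{\left(l \right)} = \left(l^{2} + \frac{147 l}{5}\right) + l = l^{2} + \frac{152 l}{5}$)
$j{\left(k{\left(-12 \right)} \right)} - 26355 = \frac{2 \left(-12\right) \left(14 - 12\right) \left(152 + 5 \cdot 2 \left(-12\right) \left(14 - 12\right)\right)}{5} - 26355 = \frac{2 \left(-12\right) 2 \left(152 + 5 \cdot 2 \left(-12\right) 2\right)}{5} - 26355 = \frac{1}{5} \left(-48\right) \left(152 + 5 \left(-48\right)\right) - 26355 = \frac{1}{5} \left(-48\right) \left(152 - 240\right) - 26355 = \frac{1}{5} \left(-48\right) \left(-88\right) - 26355 = \frac{4224}{5} - 26355 = - \frac{127551}{5}$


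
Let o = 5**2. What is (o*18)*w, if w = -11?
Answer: -4950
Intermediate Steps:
o = 25
(o*18)*w = (25*18)*(-11) = 450*(-11) = -4950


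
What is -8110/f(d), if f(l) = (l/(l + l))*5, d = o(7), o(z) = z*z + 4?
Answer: -3244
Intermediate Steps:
o(z) = 4 + z² (o(z) = z² + 4 = 4 + z²)
d = 53 (d = 4 + 7² = 4 + 49 = 53)
f(l) = 5/2 (f(l) = (l/((2*l)))*5 = (l*(1/(2*l)))*5 = (½)*5 = 5/2)
-8110/f(d) = -8110/5/2 = -8110*⅖ = -3244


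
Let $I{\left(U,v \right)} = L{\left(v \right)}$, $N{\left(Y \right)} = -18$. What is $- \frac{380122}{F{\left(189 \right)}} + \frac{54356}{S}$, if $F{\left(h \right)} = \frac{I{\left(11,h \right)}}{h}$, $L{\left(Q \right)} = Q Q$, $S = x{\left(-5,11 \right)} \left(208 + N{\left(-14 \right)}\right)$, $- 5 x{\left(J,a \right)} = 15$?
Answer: $- \frac{37823804}{17955} \approx -2106.6$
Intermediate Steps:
$x{\left(J,a \right)} = -3$ ($x{\left(J,a \right)} = \left(- \frac{1}{5}\right) 15 = -3$)
$S = -570$ ($S = - 3 \left(208 - 18\right) = \left(-3\right) 190 = -570$)
$L{\left(Q \right)} = Q^{2}$
$I{\left(U,v \right)} = v^{2}$
$F{\left(h \right)} = h$ ($F{\left(h \right)} = \frac{h^{2}}{h} = h$)
$- \frac{380122}{F{\left(189 \right)}} + \frac{54356}{S} = - \frac{380122}{189} + \frac{54356}{-570} = \left(-380122\right) \frac{1}{189} + 54356 \left(- \frac{1}{570}\right) = - \frac{380122}{189} - \frac{27178}{285} = - \frac{37823804}{17955}$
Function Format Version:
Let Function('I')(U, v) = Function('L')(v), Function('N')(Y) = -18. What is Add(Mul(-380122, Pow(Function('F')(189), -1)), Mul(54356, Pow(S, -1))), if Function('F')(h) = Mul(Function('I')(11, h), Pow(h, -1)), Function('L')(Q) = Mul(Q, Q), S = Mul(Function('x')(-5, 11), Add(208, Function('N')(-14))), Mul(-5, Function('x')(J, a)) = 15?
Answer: Rational(-37823804, 17955) ≈ -2106.6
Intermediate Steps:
Function('x')(J, a) = -3 (Function('x')(J, a) = Mul(Rational(-1, 5), 15) = -3)
S = -570 (S = Mul(-3, Add(208, -18)) = Mul(-3, 190) = -570)
Function('L')(Q) = Pow(Q, 2)
Function('I')(U, v) = Pow(v, 2)
Function('F')(h) = h (Function('F')(h) = Mul(Pow(h, 2), Pow(h, -1)) = h)
Add(Mul(-380122, Pow(Function('F')(189), -1)), Mul(54356, Pow(S, -1))) = Add(Mul(-380122, Pow(189, -1)), Mul(54356, Pow(-570, -1))) = Add(Mul(-380122, Rational(1, 189)), Mul(54356, Rational(-1, 570))) = Add(Rational(-380122, 189), Rational(-27178, 285)) = Rational(-37823804, 17955)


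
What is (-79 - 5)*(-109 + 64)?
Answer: 3780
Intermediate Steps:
(-79 - 5)*(-109 + 64) = -84*(-45) = 3780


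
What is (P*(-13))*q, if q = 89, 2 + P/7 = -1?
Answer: 24297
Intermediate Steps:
P = -21 (P = -14 + 7*(-1) = -14 - 7 = -21)
(P*(-13))*q = -21*(-13)*89 = 273*89 = 24297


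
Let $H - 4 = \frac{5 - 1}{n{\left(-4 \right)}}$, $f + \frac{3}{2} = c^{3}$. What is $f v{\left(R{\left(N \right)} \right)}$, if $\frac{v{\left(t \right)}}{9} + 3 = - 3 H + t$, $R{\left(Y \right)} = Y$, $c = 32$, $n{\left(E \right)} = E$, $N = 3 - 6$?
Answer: $- \frac{8846955}{2} \approx -4.4235 \cdot 10^{6}$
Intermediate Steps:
$N = -3$ ($N = 3 - 6 = -3$)
$f = \frac{65533}{2}$ ($f = - \frac{3}{2} + 32^{3} = - \frac{3}{2} + 32768 = \frac{65533}{2} \approx 32767.0$)
$H = 3$ ($H = 4 + \frac{5 - 1}{-4} = 4 + 4 \left(- \frac{1}{4}\right) = 4 - 1 = 3$)
$v{\left(t \right)} = -108 + 9 t$ ($v{\left(t \right)} = -27 + 9 \left(\left(-3\right) 3 + t\right) = -27 + 9 \left(-9 + t\right) = -27 + \left(-81 + 9 t\right) = -108 + 9 t$)
$f v{\left(R{\left(N \right)} \right)} = \frac{65533 \left(-108 + 9 \left(-3\right)\right)}{2} = \frac{65533 \left(-108 - 27\right)}{2} = \frac{65533}{2} \left(-135\right) = - \frac{8846955}{2}$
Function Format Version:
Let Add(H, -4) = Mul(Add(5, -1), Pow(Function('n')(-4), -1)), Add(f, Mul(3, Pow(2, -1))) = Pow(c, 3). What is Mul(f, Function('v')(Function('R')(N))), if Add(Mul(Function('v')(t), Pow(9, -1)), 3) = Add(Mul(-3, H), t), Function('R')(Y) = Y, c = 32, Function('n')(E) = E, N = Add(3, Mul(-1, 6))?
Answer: Rational(-8846955, 2) ≈ -4.4235e+6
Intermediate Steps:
N = -3 (N = Add(3, -6) = -3)
f = Rational(65533, 2) (f = Add(Rational(-3, 2), Pow(32, 3)) = Add(Rational(-3, 2), 32768) = Rational(65533, 2) ≈ 32767.)
H = 3 (H = Add(4, Mul(Add(5, -1), Pow(-4, -1))) = Add(4, Mul(4, Rational(-1, 4))) = Add(4, -1) = 3)
Function('v')(t) = Add(-108, Mul(9, t)) (Function('v')(t) = Add(-27, Mul(9, Add(Mul(-3, 3), t))) = Add(-27, Mul(9, Add(-9, t))) = Add(-27, Add(-81, Mul(9, t))) = Add(-108, Mul(9, t)))
Mul(f, Function('v')(Function('R')(N))) = Mul(Rational(65533, 2), Add(-108, Mul(9, -3))) = Mul(Rational(65533, 2), Add(-108, -27)) = Mul(Rational(65533, 2), -135) = Rational(-8846955, 2)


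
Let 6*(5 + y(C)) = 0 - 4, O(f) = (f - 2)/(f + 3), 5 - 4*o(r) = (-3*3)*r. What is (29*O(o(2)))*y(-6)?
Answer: -493/7 ≈ -70.429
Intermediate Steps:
o(r) = 5/4 + 9*r/4 (o(r) = 5/4 - (-3*3)*r/4 = 5/4 - (-9)*r/4 = 5/4 + 9*r/4)
O(f) = (-2 + f)/(3 + f)
y(C) = -17/3 (y(C) = -5 + (0 - 4)/6 = -5 + (1/6)*(-4) = -5 - 2/3 = -17/3)
(29*O(o(2)))*y(-6) = (29*((-2 + (5/4 + (9/4)*2))/(3 + (5/4 + (9/4)*2))))*(-17/3) = (29*((-2 + (5/4 + 9/2))/(3 + (5/4 + 9/2))))*(-17/3) = (29*((-2 + 23/4)/(3 + 23/4)))*(-17/3) = (29*((15/4)/(35/4)))*(-17/3) = (29*((4/35)*(15/4)))*(-17/3) = (29*(3/7))*(-17/3) = (87/7)*(-17/3) = -493/7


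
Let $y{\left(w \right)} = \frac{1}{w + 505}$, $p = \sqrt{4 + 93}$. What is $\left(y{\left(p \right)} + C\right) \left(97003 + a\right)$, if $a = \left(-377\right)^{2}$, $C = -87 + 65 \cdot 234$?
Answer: $\frac{230480003907167}{63732} - \frac{59783 \sqrt{97}}{63732} \approx 3.6164 \cdot 10^{9}$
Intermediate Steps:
$p = \sqrt{97} \approx 9.8489$
$y{\left(w \right)} = \frac{1}{505 + w}$
$C = 15123$ ($C = -87 + 15210 = 15123$)
$a = 142129$
$\left(y{\left(p \right)} + C\right) \left(97003 + a\right) = \left(\frac{1}{505 + \sqrt{97}} + 15123\right) \left(97003 + 142129\right) = \left(15123 + \frac{1}{505 + \sqrt{97}}\right) 239132 = 3616393236 + \frac{239132}{505 + \sqrt{97}}$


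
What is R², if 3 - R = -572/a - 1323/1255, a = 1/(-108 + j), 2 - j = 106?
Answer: 23159127373037824/1575025 ≈ 1.4704e+10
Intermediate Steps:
j = -104 (j = 2 - 1*106 = 2 - 106 = -104)
a = -1/212 (a = 1/(-108 - 104) = 1/(-212) = -1/212 ≈ -0.0047170)
R = -152181232/1255 (R = 3 - (-572/(-1/212) - 1323/1255) = 3 - (-572*(-212) - 1323*1/1255) = 3 - (121264 - 1323/1255) = 3 - 1*152184997/1255 = 3 - 152184997/1255 = -152181232/1255 ≈ -1.2126e+5)
R² = (-152181232/1255)² = 23159127373037824/1575025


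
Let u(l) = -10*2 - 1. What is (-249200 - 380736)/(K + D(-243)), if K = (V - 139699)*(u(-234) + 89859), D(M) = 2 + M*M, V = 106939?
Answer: 629936/2943033829 ≈ 0.00021404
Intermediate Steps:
u(l) = -21 (u(l) = -20 - 1 = -21)
D(M) = 2 + M²
K = -2943092880 (K = (106939 - 139699)*(-21 + 89859) = -32760*89838 = -2943092880)
(-249200 - 380736)/(K + D(-243)) = (-249200 - 380736)/(-2943092880 + (2 + (-243)²)) = -629936/(-2943092880 + (2 + 59049)) = -629936/(-2943092880 + 59051) = -629936/(-2943033829) = -629936*(-1/2943033829) = 629936/2943033829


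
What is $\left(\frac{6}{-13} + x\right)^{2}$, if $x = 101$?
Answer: $\frac{1708249}{169} \approx 10108.0$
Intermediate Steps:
$\left(\frac{6}{-13} + x\right)^{2} = \left(\frac{6}{-13} + 101\right)^{2} = \left(6 \left(- \frac{1}{13}\right) + 101\right)^{2} = \left(- \frac{6}{13} + 101\right)^{2} = \left(\frac{1307}{13}\right)^{2} = \frac{1708249}{169}$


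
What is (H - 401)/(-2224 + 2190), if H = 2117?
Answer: -858/17 ≈ -50.471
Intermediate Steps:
(H - 401)/(-2224 + 2190) = (2117 - 401)/(-2224 + 2190) = 1716/(-34) = 1716*(-1/34) = -858/17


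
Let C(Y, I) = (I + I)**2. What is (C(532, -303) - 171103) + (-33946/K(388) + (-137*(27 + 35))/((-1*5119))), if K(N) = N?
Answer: 194691699487/993086 ≈ 1.9605e+5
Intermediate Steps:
C(Y, I) = 4*I**2 (C(Y, I) = (2*I)**2 = 4*I**2)
(C(532, -303) - 171103) + (-33946/K(388) + (-137*(27 + 35))/((-1*5119))) = (4*(-303)**2 - 171103) + (-33946/388 + (-137*(27 + 35))/((-1*5119))) = (4*91809 - 171103) + (-33946*1/388 - 137*62/(-5119)) = (367236 - 171103) + (-16973/194 - 8494*(-1/5119)) = 196133 + (-16973/194 + 8494/5119) = 196133 - 85236951/993086 = 194691699487/993086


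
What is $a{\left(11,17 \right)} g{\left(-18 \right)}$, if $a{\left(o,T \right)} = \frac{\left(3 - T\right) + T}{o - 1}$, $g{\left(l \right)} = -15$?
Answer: $- \frac{9}{2} \approx -4.5$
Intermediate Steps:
$a{\left(o,T \right)} = \frac{3}{-1 + o}$
$a{\left(11,17 \right)} g{\left(-18 \right)} = \frac{3}{-1 + 11} \left(-15\right) = \frac{3}{10} \left(-15\right) = - \frac{9}{2}$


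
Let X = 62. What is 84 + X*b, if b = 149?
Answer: 9322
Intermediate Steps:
84 + X*b = 84 + 62*149 = 84 + 9238 = 9322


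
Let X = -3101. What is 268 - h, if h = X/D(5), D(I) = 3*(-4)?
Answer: 115/12 ≈ 9.5833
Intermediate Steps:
D(I) = -12
h = 3101/12 (h = -3101/(-12) = -3101*(-1/12) = 3101/12 ≈ 258.42)
268 - h = 268 - 1*3101/12 = 268 - 3101/12 = 115/12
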